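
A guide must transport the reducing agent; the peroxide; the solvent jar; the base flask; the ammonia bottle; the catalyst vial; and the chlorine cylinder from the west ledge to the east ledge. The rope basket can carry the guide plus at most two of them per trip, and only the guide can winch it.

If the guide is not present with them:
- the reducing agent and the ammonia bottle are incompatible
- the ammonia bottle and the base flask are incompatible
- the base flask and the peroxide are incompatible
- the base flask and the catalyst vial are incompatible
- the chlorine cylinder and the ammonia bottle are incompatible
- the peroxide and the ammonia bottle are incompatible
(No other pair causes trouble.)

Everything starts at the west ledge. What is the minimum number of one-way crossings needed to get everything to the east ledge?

11

Counting alone: the guide can take at most 2 across per trip to the east ledge, so moving all 7 needs at least 4 loaded trips out, with a return between consecutive ones — at least 7 crossings.
The safety rule pushes this higher. Following every safe sequence of crossings, the most of the 7 that can be at the east ledge as the rope basket arrives there on crossings 7, 9 is 5, 6 respectively — never all 7.
So no plan with fewer than 11 crossings exists, and this one achieves 11:
1. Guide goes to the east ledge with the ammonia bottle and the base flask.  [the west ledge: the catalyst vial, the chlorine cylinder, the peroxide, the reducing agent, the solvent jar | the east ledge: the ammonia bottle, the base flask]
2. Guide goes back to the west ledge with the base flask.  [the west ledge: the base flask, the catalyst vial, the chlorine cylinder, the peroxide, the reducing agent, the solvent jar | the east ledge: the ammonia bottle]
3. Guide goes to the east ledge with the base flask and the reducing agent.  [the west ledge: the catalyst vial, the chlorine cylinder, the peroxide, the solvent jar | the east ledge: the ammonia bottle, the base flask, the reducing agent]
4. Guide goes back to the west ledge with the ammonia bottle.  [the west ledge: the ammonia bottle, the catalyst vial, the chlorine cylinder, the peroxide, the solvent jar | the east ledge: the base flask, the reducing agent]
5. Guide goes to the east ledge with the chlorine cylinder and the peroxide.  [the west ledge: the ammonia bottle, the catalyst vial, the solvent jar | the east ledge: the base flask, the chlorine cylinder, the peroxide, the reducing agent]
6. Guide goes back to the west ledge with the peroxide.  [the west ledge: the ammonia bottle, the catalyst vial, the peroxide, the solvent jar | the east ledge: the base flask, the chlorine cylinder, the reducing agent]
7. Guide goes to the east ledge with the peroxide and the solvent jar.  [the west ledge: the ammonia bottle, the catalyst vial | the east ledge: the base flask, the chlorine cylinder, the peroxide, the reducing agent, the solvent jar]
8. Guide goes back to the west ledge with the peroxide.  [the west ledge: the ammonia bottle, the catalyst vial, the peroxide | the east ledge: the base flask, the chlorine cylinder, the reducing agent, the solvent jar]
9. Guide goes to the east ledge with the catalyst vial and the peroxide.  [the west ledge: the ammonia bottle | the east ledge: the base flask, the catalyst vial, the chlorine cylinder, the peroxide, the reducing agent, the solvent jar]
10. Guide goes back to the west ledge with the base flask.  [the west ledge: the ammonia bottle, the base flask | the east ledge: the catalyst vial, the chlorine cylinder, the peroxide, the reducing agent, the solvent jar]
11. Guide goes to the east ledge with the ammonia bottle and the base flask.  [the west ledge: — | the east ledge: the ammonia bottle, the base flask, the catalyst vial, the chlorine cylinder, the peroxide, the reducing agent, the solvent jar]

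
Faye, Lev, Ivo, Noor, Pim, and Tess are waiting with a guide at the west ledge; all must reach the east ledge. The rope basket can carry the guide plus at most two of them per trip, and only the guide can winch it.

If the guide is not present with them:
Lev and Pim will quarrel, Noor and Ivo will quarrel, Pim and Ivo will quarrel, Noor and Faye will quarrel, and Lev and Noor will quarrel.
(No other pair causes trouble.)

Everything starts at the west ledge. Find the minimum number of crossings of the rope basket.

Counting alone: the guide can take at most 2 across per trip to the east ledge, so moving all 6 needs at least 3 loaded trips out, with a return between consecutive ones — at least 5 crossings.
The safety rule pushes this higher. Following every safe sequence of crossings, the most of the 6 that can be at the east ledge as the rope basket arrives there on crossing 5 is 5 — never all 6.
So no plan with fewer than 7 crossings exists, and this one achieves 7:
1. Guide goes to the east ledge with Noor and Pim.
2. Guide goes back to the west ledge alone.
3. Guide goes to the east ledge with Faye and Lev.
4. Guide goes back to the west ledge with Noor and Pim.
5. Guide goes to the east ledge with Ivo and Tess.
6. Guide goes back to the west ledge alone.
7. Guide goes to the east ledge with Noor and Pim.

7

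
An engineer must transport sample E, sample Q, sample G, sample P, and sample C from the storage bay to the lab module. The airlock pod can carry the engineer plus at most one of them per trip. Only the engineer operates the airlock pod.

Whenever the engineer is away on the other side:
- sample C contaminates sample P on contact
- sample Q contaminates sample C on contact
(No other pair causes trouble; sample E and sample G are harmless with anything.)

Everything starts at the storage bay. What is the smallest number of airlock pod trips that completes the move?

Counting alone: the engineer can take at most 1 across per trip to the lab module, so moving all 5 needs at least 5 loaded trips out, with a return between consecutive ones — at least 9 crossings.
The safety rule pushes this higher. Following every safe sequence of crossings, the most of the 5 that can be at the lab module as the airlock pod arrives there on crossing 9 is 4 — never all 5.
So no plan with fewer than 11 crossings exists, and this one achieves 11:
1. Engineer goes to the lab module with sample C.
2. Engineer goes back to the storage bay alone.
3. Engineer goes to the lab module with sample E.
4. Engineer goes back to the storage bay alone.
5. Engineer goes to the lab module with sample Q.
6. Engineer goes back to the storage bay with sample C.
7. Engineer goes to the lab module with sample P.
8. Engineer goes back to the storage bay alone.
9. Engineer goes to the lab module with sample G.
10. Engineer goes back to the storage bay alone.
11. Engineer goes to the lab module with sample C.

11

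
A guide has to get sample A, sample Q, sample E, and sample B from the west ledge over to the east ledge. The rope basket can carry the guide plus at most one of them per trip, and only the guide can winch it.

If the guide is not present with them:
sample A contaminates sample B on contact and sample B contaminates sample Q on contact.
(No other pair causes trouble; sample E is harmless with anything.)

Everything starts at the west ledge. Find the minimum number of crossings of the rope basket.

Counting alone: the guide can take at most 1 across per trip to the east ledge, so moving all 4 needs at least 4 loaded trips out, with a return between consecutive ones — at least 7 crossings.
The safety rule pushes this higher. Following every safe sequence of crossings, the most of the 4 that can be at the east ledge as the rope basket arrives there on crossing 7 is 3 — never all 4.
So no plan with fewer than 9 crossings exists, and this one achieves 9:
1. Guide goes to the east ledge with sample B.  [the west ledge: sample A, sample E, sample Q | the east ledge: sample B]
2. Guide goes back to the west ledge alone.  [the west ledge: sample A, sample E, sample Q | the east ledge: sample B]
3. Guide goes to the east ledge with sample A.  [the west ledge: sample E, sample Q | the east ledge: sample A, sample B]
4. Guide goes back to the west ledge with sample B.  [the west ledge: sample B, sample E, sample Q | the east ledge: sample A]
5. Guide goes to the east ledge with sample Q.  [the west ledge: sample B, sample E | the east ledge: sample A, sample Q]
6. Guide goes back to the west ledge alone.  [the west ledge: sample B, sample E | the east ledge: sample A, sample Q]
7. Guide goes to the east ledge with sample E.  [the west ledge: sample B | the east ledge: sample A, sample E, sample Q]
8. Guide goes back to the west ledge alone.  [the west ledge: sample B | the east ledge: sample A, sample E, sample Q]
9. Guide goes to the east ledge with sample B.  [the west ledge: — | the east ledge: sample A, sample B, sample E, sample Q]

9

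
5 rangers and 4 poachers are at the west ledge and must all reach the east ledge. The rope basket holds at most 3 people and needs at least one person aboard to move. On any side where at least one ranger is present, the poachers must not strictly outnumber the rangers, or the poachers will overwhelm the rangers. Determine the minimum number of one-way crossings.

7

Counting alone: each trip to the east ledge takes at most 3 across and each return brings at least 1 back, so after t trips out (and t−1 returns) at most 3t − (t−1) of the 9 are across; that first reaches 9 at t = 4, so at least 7 crossings are needed.
The plan below uses exactly 7 crossings, so it is optimal:
1. 3 poachers → the east ledge.  (the west ledge: 5R 1P; the east ledge: 0R 3P)
2. 1 poacher ← the west ledge.  (the west ledge: 5R 2P; the east ledge: 0R 2P)
3. 3 rangers → the east ledge.  (the west ledge: 2R 2P; the east ledge: 3R 2P)
4. 1 ranger ← the west ledge.  (the west ledge: 3R 2P; the east ledge: 2R 2P)
5. 2 rangers and 1 poacher → the east ledge.  (the west ledge: 1R 1P; the east ledge: 4R 3P)
6. 1 ranger ← the west ledge.  (the west ledge: 2R 1P; the east ledge: 3R 3P)
7. 2 rangers and 1 poacher → the east ledge.  (the west ledge: 0R 0P; the east ledge: 5R 4P)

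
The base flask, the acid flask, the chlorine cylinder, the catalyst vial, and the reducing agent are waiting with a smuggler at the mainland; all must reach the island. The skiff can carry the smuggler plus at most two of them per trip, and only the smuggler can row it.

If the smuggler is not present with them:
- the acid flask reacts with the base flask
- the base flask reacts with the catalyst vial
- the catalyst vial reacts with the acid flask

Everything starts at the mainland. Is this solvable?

1. Smuggler goes to the island with the acid flask and the base flask.  [the mainland: the catalyst vial, the chlorine cylinder, the reducing agent | the island: the acid flask, the base flask]
2. Smuggler goes back to the mainland with the base flask.  [the mainland: the base flask, the catalyst vial, the chlorine cylinder, the reducing agent | the island: the acid flask]
3. Smuggler goes to the island with the base flask and the chlorine cylinder.  [the mainland: the catalyst vial, the reducing agent | the island: the acid flask, the base flask, the chlorine cylinder]
4. Smuggler goes back to the mainland with the base flask.  [the mainland: the base flask, the catalyst vial, the reducing agent | the island: the acid flask, the chlorine cylinder]
5. Smuggler goes to the island with the base flask and the reducing agent.  [the mainland: the catalyst vial | the island: the acid flask, the base flask, the chlorine cylinder, the reducing agent]
6. Smuggler goes back to the mainland with the base flask.  [the mainland: the base flask, the catalyst vial | the island: the acid flask, the chlorine cylinder, the reducing agent]
7. Smuggler goes to the island with the base flask and the catalyst vial.  [the mainland: — | the island: the acid flask, the base flask, the catalyst vial, the chlorine cylinder, the reducing agent]

Yes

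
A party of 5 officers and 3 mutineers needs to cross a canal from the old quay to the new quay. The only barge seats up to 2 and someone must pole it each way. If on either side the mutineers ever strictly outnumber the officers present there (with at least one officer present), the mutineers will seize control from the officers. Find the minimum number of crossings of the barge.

13

Counting alone: each trip to the new quay takes at most 2 across and each return brings at least 1 back, so after t trips out (and t−1 returns) at most 2t − (t−1) of the 8 are across; that first reaches 8 at t = 7, so at least 13 crossings are needed.
The plan below uses exactly 13 crossings, so it is optimal:
1. 2 mutineers → the new quay.  (the old quay: 5O 1M; the new quay: 0O 2M)
2. 1 mutineer ← the old quay.  (the old quay: 5O 2M; the new quay: 0O 1M)
3. 2 mutineers → the new quay.  (the old quay: 5O 0M; the new quay: 0O 3M)
4. 1 mutineer ← the old quay.  (the old quay: 5O 1M; the new quay: 0O 2M)
5. 2 officers → the new quay.  (the old quay: 3O 1M; the new quay: 2O 2M)
6. 1 mutineer ← the old quay.  (the old quay: 3O 2M; the new quay: 2O 1M)
7. 1 officer and 1 mutineer → the new quay.  (the old quay: 2O 1M; the new quay: 3O 2M)
8. 1 mutineer ← the old quay.  (the old quay: 2O 2M; the new quay: 3O 1M)
9. 2 mutineers → the new quay.  (the old quay: 2O 0M; the new quay: 3O 3M)
10. 1 mutineer ← the old quay.  (the old quay: 2O 1M; the new quay: 3O 2M)
11. 1 officer and 1 mutineer → the new quay.  (the old quay: 1O 0M; the new quay: 4O 3M)
12. 1 mutineer ← the old quay.  (the old quay: 1O 1M; the new quay: 4O 2M)
13. 1 officer and 1 mutineer → the new quay.  (the old quay: 0O 0M; the new quay: 5O 3M)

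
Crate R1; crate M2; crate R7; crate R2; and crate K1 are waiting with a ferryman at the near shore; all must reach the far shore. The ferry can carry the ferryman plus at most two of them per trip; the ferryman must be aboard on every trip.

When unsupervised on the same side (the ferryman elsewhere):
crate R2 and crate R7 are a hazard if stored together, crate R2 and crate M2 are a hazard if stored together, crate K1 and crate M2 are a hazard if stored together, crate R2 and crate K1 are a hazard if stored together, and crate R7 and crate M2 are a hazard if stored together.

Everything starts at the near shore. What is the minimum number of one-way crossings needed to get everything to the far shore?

7

Counting alone: the ferryman can take at most 2 across per trip to the far shore, so moving all 5 needs at least 3 loaded trips out, with a return between consecutive ones — at least 5 crossings.
The safety rule pushes this higher. Following every safe sequence of crossings, the most of the 5 that can be at the far shore as the ferry arrives there on crossing 5 is 4 — never all 5.
So no plan with fewer than 7 crossings exists, and this one achieves 7:
1. Ferryman goes to the far shore with crate M2 and crate R2.  [the near shore: crate K1, crate R1, crate R7 | the far shore: crate M2, crate R2]
2. Ferryman goes back to the near shore with crate M2.  [the near shore: crate K1, crate M2, crate R1, crate R7 | the far shore: crate R2]
3. Ferryman goes to the far shore with crate M2 and crate R1.  [the near shore: crate K1, crate R7 | the far shore: crate M2, crate R1, crate R2]
4. Ferryman goes back to the near shore with crate M2.  [the near shore: crate K1, crate M2, crate R7 | the far shore: crate R1, crate R2]
5. Ferryman goes to the far shore with crate K1 and crate R7.  [the near shore: crate M2 | the far shore: crate K1, crate R1, crate R2, crate R7]
6. Ferryman goes back to the near shore with crate R2.  [the near shore: crate M2, crate R2 | the far shore: crate K1, crate R1, crate R7]
7. Ferryman goes to the far shore with crate M2 and crate R2.  [the near shore: — | the far shore: crate K1, crate M2, crate R1, crate R2, crate R7]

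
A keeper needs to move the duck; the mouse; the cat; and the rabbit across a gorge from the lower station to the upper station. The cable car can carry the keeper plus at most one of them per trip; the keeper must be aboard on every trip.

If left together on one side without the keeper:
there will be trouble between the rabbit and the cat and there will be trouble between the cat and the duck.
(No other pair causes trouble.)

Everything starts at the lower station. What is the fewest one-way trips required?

9

Counting alone: the keeper can take at most 1 across per trip to the upper station, so moving all 4 needs at least 4 loaded trips out, with a return between consecutive ones — at least 7 crossings.
The safety rule pushes this higher. Following every safe sequence of crossings, the most of the 4 that can be at the upper station as the cable car arrives there on crossing 7 is 3 — never all 4.
So no plan with fewer than 9 crossings exists, and this one achieves 9:
1. Keeper goes to the upper station with the cat.
2. Keeper goes back to the lower station alone.
3. Keeper goes to the upper station with the duck.
4. Keeper goes back to the lower station with the cat.
5. Keeper goes to the upper station with the rabbit.
6. Keeper goes back to the lower station alone.
7. Keeper goes to the upper station with the mouse.
8. Keeper goes back to the lower station alone.
9. Keeper goes to the upper station with the cat.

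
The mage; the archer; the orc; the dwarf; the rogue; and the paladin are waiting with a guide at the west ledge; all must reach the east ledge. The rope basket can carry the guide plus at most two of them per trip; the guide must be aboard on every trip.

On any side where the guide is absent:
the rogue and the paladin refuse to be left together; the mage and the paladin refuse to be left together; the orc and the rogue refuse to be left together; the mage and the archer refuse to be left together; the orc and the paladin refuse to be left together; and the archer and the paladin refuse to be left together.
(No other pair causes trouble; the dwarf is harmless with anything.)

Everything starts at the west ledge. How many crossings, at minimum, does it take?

Whatever the first load, the items left behind include a forbidden pair without the guide. No opening move is safe, so no plan exists.

impossible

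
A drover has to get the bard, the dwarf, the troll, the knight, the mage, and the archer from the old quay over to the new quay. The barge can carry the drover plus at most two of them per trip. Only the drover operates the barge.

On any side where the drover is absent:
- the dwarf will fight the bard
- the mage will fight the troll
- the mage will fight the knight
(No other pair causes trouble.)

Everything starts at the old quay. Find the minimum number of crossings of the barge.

7

Counting alone: the drover can take at most 2 across per trip to the new quay, so moving all 6 needs at least 3 loaded trips out, with a return between consecutive ones — at least 5 crossings.
The safety rule pushes this higher. Following every safe sequence of crossings, the most of the 6 that can be at the new quay as the barge arrives there on crossing 5 is 5 — never all 6.
So no plan with fewer than 7 crossings exists, and this one achieves 7:
1. Drover goes to the new quay with the bard and the mage.
2. Drover goes back to the old quay alone.
3. Drover goes to the new quay with the troll.
4. Drover goes back to the old quay with the mage.
5. Drover goes to the new quay with the archer and the knight.
6. Drover goes back to the old quay alone.
7. Drover goes to the new quay with the dwarf and the mage.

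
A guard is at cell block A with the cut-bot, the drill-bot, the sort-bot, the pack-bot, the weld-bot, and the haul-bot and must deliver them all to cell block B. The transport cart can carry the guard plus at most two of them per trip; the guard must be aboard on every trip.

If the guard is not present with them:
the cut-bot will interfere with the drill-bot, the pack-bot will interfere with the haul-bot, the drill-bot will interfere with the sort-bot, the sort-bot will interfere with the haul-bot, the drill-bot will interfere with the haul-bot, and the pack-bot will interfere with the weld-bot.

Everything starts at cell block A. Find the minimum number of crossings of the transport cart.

impossible

Whatever the first load, the items left behind include a forbidden pair without the guard. No opening move is safe, so no plan exists.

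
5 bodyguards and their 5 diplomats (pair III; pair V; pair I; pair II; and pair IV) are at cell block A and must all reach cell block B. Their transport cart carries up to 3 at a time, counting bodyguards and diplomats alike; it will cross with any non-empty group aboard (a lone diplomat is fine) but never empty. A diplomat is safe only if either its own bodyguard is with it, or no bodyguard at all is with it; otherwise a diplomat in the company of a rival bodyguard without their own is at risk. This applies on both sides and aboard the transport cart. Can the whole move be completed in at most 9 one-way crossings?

No

Counting alone: each trip to cell block B takes at most 3 across and each return brings at least 1 back, so after t trips out (and t−1 returns) at most 3t − (t−1) of the 10 are across; that first reaches 10 at t = 5, so at least 9 crossings are needed.
The safety rule pushes this higher. Following every safe sequence of crossings, the most of the 10 that can be at cell block B as the transport cart arrives there on crossing 9 is 9 — never all 10.
So the move cannot be finished within 9 crossings. (The shortest complete plan takes 11:)
1. bodyguard III and diplomat III cross → cell block B.
2. bodyguard III crosses ← cell block A.
3. diplomat I, diplomat II, and diplomat V cross → cell block B.
4. diplomat III crosses ← cell block A.
5. bodyguard I, bodyguard II, and bodyguard V cross → cell block B.
6. bodyguard V and diplomat V cross ← cell block A.
7. bodyguard III, bodyguard IV, and bodyguard V cross → cell block B.
8. diplomat I crosses ← cell block A.
9. diplomat III and diplomat V cross → cell block B.
10. diplomat III crosses ← cell block A.
11. diplomat I, diplomat III, and diplomat IV cross → cell block B.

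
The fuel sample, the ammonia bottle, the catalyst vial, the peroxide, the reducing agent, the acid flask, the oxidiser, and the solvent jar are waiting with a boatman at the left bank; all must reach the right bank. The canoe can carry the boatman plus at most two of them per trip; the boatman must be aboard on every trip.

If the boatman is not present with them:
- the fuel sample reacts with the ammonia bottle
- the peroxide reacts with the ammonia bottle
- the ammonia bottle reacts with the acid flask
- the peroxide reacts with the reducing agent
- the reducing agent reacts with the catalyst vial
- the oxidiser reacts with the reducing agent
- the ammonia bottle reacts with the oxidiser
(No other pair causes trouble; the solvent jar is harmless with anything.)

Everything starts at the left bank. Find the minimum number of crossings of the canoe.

9

Counting alone: the boatman can take at most 2 across per trip to the right bank, so moving all 8 needs at least 4 loaded trips out, with a return between consecutive ones — at least 7 crossings.
The safety rule pushes this higher. Following every safe sequence of crossings, the most of the 8 that can be at the right bank as the canoe arrives there on crossing 7 is 6 — never all 8.
So no plan with fewer than 9 crossings exists, and this one achieves 9:
1. Boatman goes to the right bank with the ammonia bottle and the reducing agent.
2. Boatman goes back to the left bank alone.
3. Boatman goes to the right bank with the acid flask and the fuel sample.
4. Boatman goes back to the left bank with the ammonia bottle.
5. Boatman goes to the right bank with the oxidiser and the peroxide.
6. Boatman goes back to the left bank with the reducing agent.
7. Boatman goes to the right bank with the catalyst vial and the solvent jar.
8. Boatman goes back to the left bank alone.
9. Boatman goes to the right bank with the ammonia bottle and the reducing agent.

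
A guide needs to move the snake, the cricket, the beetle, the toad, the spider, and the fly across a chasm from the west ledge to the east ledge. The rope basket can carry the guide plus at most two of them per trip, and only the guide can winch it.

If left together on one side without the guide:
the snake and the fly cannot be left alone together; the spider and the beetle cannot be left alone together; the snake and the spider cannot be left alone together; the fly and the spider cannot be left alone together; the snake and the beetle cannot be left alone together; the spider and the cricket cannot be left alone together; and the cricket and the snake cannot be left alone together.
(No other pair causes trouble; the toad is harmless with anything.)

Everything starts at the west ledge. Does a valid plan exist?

No

Following every safe sequence of crossings from the start, the most of the 6 that can be at the east ledge as the rope basket arrives there on crossings 1, 3, 5 is 2, 3, 4 respectively; the best ever achieved is 4 of 6.
From crossing 7 on, no configuration arises that was not already reachable earlier: only 20 distinct safe configurations (who is on which side, and where the rope basket is) can ever be reached, none of them has everyone across, and every continuation just revisits them. So no valid plan exists.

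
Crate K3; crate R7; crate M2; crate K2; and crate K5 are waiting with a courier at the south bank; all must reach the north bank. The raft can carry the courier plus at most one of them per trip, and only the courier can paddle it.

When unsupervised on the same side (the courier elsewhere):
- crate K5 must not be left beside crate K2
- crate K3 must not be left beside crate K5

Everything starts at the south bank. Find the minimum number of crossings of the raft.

11

Counting alone: the courier can take at most 1 across per trip to the north bank, so moving all 5 needs at least 5 loaded trips out, with a return between consecutive ones — at least 9 crossings.
The safety rule pushes this higher. Following every safe sequence of crossings, the most of the 5 that can be at the north bank as the raft arrives there on crossing 9 is 4 — never all 5.
So no plan with fewer than 11 crossings exists, and this one achieves 11:
1. Courier goes to the north bank with crate K5.
2. Courier goes back to the south bank alone.
3. Courier goes to the north bank with crate K3.
4. Courier goes back to the south bank with crate K5.
5. Courier goes to the north bank with crate K2.
6. Courier goes back to the south bank alone.
7. Courier goes to the north bank with crate R7.
8. Courier goes back to the south bank alone.
9. Courier goes to the north bank with crate M2.
10. Courier goes back to the south bank alone.
11. Courier goes to the north bank with crate K5.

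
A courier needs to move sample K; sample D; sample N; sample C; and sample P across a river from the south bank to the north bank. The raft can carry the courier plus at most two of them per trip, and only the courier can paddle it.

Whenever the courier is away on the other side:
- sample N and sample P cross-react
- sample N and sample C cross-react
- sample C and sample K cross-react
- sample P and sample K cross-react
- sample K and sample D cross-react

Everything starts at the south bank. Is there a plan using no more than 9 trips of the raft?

Yes — this plan uses 7 crossings (≤ 9):
1. Courier goes to the north bank with sample K and sample N.
2. Courier goes back to the south bank alone.
3. Courier goes to the north bank with sample D.
4. Courier goes back to the south bank with sample K.
5. Courier goes to the north bank with sample C and sample P.
6. Courier goes back to the south bank with sample N.
7. Courier goes to the north bank with sample K and sample N.

Yes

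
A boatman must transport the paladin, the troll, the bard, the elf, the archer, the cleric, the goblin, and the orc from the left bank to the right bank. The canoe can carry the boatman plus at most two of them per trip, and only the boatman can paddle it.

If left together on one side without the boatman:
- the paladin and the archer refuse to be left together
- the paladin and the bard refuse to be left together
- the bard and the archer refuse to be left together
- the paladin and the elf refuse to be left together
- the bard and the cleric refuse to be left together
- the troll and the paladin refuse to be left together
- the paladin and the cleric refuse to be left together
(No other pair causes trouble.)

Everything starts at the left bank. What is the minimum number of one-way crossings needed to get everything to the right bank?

13

Counting alone: the boatman can take at most 2 across per trip to the right bank, so moving all 8 needs at least 4 loaded trips out, with a return between consecutive ones — at least 7 crossings.
The safety rule pushes this higher. Following every safe sequence of crossings, the most of the 8 that can be at the right bank as the canoe arrives there on crossings 7, 9, 11 is 5, 6, 7 respectively — never all 8.
So no plan with fewer than 13 crossings exists, and this one achieves 13:
1. Boatman goes to the right bank with the bard and the paladin.
2. Boatman goes back to the left bank with the paladin.
3. Boatman goes to the right bank with the paladin and the troll.
4. Boatman goes back to the left bank with the paladin.
5. Boatman goes to the right bank with the elf and the paladin.
6. Boatman goes back to the left bank with the paladin.
7. Boatman goes to the right bank with the goblin and the paladin.
8. Boatman goes back to the left bank with the paladin.
9. Boatman goes to the right bank with the orc and the paladin.
10. Boatman goes back to the left bank with the paladin.
11. Boatman goes to the right bank with the archer and the cleric.
12. Boatman goes back to the left bank with the bard.
13. Boatman goes to the right bank with the bard and the paladin.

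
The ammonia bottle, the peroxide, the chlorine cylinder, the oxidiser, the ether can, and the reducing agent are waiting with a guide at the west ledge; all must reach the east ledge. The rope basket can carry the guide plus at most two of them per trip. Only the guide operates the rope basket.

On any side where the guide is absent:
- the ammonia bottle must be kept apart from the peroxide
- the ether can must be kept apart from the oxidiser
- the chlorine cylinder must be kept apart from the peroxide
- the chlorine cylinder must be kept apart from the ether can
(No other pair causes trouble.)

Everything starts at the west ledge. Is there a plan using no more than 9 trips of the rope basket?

Yes

Yes — this plan uses 7 crossings (≤ 9):
1. Guide goes to the east ledge with the ether can and the peroxide.  [the west ledge: the ammonia bottle, the chlorine cylinder, the oxidiser, the reducing agent | the east ledge: the ether can, the peroxide]
2. Guide goes back to the west ledge alone.  [the west ledge: the ammonia bottle, the chlorine cylinder, the oxidiser, the reducing agent | the east ledge: the ether can, the peroxide]
3. Guide goes to the east ledge with the ammonia bottle and the chlorine cylinder.  [the west ledge: the oxidiser, the reducing agent | the east ledge: the ammonia bottle, the chlorine cylinder, the ether can, the peroxide]
4. Guide goes back to the west ledge with the ether can and the peroxide.  [the west ledge: the ether can, the oxidiser, the peroxide, the reducing agent | the east ledge: the ammonia bottle, the chlorine cylinder]
5. Guide goes to the east ledge with the oxidiser and the reducing agent.  [the west ledge: the ether can, the peroxide | the east ledge: the ammonia bottle, the chlorine cylinder, the oxidiser, the reducing agent]
6. Guide goes back to the west ledge alone.  [the west ledge: the ether can, the peroxide | the east ledge: the ammonia bottle, the chlorine cylinder, the oxidiser, the reducing agent]
7. Guide goes to the east ledge with the ether can and the peroxide.  [the west ledge: — | the east ledge: the ammonia bottle, the chlorine cylinder, the ether can, the oxidiser, the peroxide, the reducing agent]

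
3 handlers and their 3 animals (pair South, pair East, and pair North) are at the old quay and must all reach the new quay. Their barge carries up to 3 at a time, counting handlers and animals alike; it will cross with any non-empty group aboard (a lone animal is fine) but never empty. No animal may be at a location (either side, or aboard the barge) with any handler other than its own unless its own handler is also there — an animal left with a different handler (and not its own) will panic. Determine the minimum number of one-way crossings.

5

Counting alone: each trip to the new quay takes at most 3 across and each return brings at least 1 back, so after t trips out (and t−1 returns) at most 3t − (t−1) of the 6 are across; that first reaches 6 at t = 3, so at least 5 crossings are needed.
The plan below uses exactly 5 crossings, so it is optimal:
1. animal South and handler South cross → the new quay.
2. handler South crosses ← the old quay.
3. handler East, handler North, and handler South cross → the new quay.
4. animal South crosses ← the old quay.
5. animal East, animal North, and animal South cross → the new quay.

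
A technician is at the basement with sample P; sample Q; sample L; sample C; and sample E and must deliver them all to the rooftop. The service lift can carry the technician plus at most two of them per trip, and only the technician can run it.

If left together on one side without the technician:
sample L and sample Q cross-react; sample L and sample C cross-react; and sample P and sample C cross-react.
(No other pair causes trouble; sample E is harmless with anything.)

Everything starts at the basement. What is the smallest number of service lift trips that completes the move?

5

Counting alone: the technician can take at most 2 across per trip to the rooftop, so moving all 5 needs at least 3 loaded trips out, with a return between consecutive ones — at least 5 crossings.
The plan below uses exactly 5 crossings, so it is optimal:
1. Technician goes to the rooftop with sample L and sample P.
2. Technician goes back to the basement alone.
3. Technician goes to the rooftop with sample E.
4. Technician goes back to the basement alone.
5. Technician goes to the rooftop with sample C and sample Q.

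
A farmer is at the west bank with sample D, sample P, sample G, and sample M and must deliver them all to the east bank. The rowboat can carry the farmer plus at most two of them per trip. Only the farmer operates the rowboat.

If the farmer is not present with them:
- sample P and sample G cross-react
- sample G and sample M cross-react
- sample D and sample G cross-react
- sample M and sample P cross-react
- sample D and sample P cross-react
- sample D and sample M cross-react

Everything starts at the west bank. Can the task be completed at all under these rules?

No

Whatever the first load, the items left behind include a forbidden pair without the farmer. No opening move is safe, so no plan exists.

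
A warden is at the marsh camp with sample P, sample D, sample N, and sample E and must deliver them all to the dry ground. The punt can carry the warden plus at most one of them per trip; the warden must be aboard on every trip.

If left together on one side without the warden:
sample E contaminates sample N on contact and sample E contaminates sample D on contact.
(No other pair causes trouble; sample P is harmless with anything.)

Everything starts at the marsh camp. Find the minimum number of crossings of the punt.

Counting alone: the warden can take at most 1 across per trip to the dry ground, so moving all 4 needs at least 4 loaded trips out, with a return between consecutive ones — at least 7 crossings.
The safety rule pushes this higher. Following every safe sequence of crossings, the most of the 4 that can be at the dry ground as the punt arrives there on crossing 7 is 3 — never all 4.
So no plan with fewer than 9 crossings exists, and this one achieves 9:
1. Warden goes to the dry ground with sample E.
2. Warden goes back to the marsh camp alone.
3. Warden goes to the dry ground with sample P.
4. Warden goes back to the marsh camp alone.
5. Warden goes to the dry ground with sample D.
6. Warden goes back to the marsh camp with sample E.
7. Warden goes to the dry ground with sample N.
8. Warden goes back to the marsh camp alone.
9. Warden goes to the dry ground with sample E.

9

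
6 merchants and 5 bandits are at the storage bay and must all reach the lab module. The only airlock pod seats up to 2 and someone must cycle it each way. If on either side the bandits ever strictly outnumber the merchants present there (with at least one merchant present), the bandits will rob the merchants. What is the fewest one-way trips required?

19

Counting alone: each trip to the lab module takes at most 2 across and each return brings at least 1 back, so after t trips out (and t−1 returns) at most 2t − (t−1) of the 11 are across; that first reaches 11 at t = 10, so at least 19 crossings are needed.
The plan below uses exactly 19 crossings, so it is optimal:
1. 2 bandits → the lab module.  (the storage bay: 6M 3B; the lab module: 0M 2B)
2. 1 bandit ← the storage bay.  (the storage bay: 6M 4B; the lab module: 0M 1B)
3. 2 bandits → the lab module.  (the storage bay: 6M 2B; the lab module: 0M 3B)
4. 1 bandit ← the storage bay.  (the storage bay: 6M 3B; the lab module: 0M 2B)
5. 2 merchants → the lab module.  (the storage bay: 4M 3B; the lab module: 2M 2B)
6. 1 bandit ← the storage bay.  (the storage bay: 4M 4B; the lab module: 2M 1B)
7. 1 merchant and 1 bandit → the lab module.  (the storage bay: 3M 3B; the lab module: 3M 2B)
8. 1 merchant ← the storage bay.  (the storage bay: 4M 3B; the lab module: 2M 2B)
9. 1 merchant and 1 bandit → the lab module.  (the storage bay: 3M 2B; the lab module: 3M 3B)
10. 1 bandit ← the storage bay.  (the storage bay: 3M 3B; the lab module: 3M 2B)
11. 1 merchant and 1 bandit → the lab module.  (the storage bay: 2M 2B; the lab module: 4M 3B)
12. 1 merchant ← the storage bay.  (the storage bay: 3M 2B; the lab module: 3M 3B)
13. 1 merchant and 1 bandit → the lab module.  (the storage bay: 2M 1B; the lab module: 4M 4B)
14. 1 bandit ← the storage bay.  (the storage bay: 2M 2B; the lab module: 4M 3B)
15. 1 merchant and 1 bandit → the lab module.  (the storage bay: 1M 1B; the lab module: 5M 4B)
16. 1 merchant ← the storage bay.  (the storage bay: 2M 1B; the lab module: 4M 4B)
17. 1 merchant and 1 bandit → the lab module.  (the storage bay: 1M 0B; the lab module: 5M 5B)
18. 1 bandit ← the storage bay.  (the storage bay: 1M 1B; the lab module: 5M 4B)
19. 1 merchant and 1 bandit → the lab module.  (the storage bay: 0M 0B; the lab module: 6M 5B)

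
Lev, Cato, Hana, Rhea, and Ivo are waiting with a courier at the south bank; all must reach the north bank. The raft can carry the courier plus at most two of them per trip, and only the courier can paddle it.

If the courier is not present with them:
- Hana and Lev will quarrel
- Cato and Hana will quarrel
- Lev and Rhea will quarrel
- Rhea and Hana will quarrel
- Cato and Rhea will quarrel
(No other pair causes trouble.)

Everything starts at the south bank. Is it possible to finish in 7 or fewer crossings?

Yes

Yes — this plan uses 7 crossings (≤ 7):
1. Courier goes to the north bank with Hana and Rhea.  [the south bank: Cato, Ivo, Lev | the north bank: Hana, Rhea]
2. Courier goes back to the south bank with Hana.  [the south bank: Cato, Hana, Ivo, Lev | the north bank: Rhea]
3. Courier goes to the north bank with Cato and Lev.  [the south bank: Hana, Ivo | the north bank: Cato, Lev, Rhea]
4. Courier goes back to the south bank with Rhea.  [the south bank: Hana, Ivo, Rhea | the north bank: Cato, Lev]
5. Courier goes to the north bank with Hana and Ivo.  [the south bank: Rhea | the north bank: Cato, Hana, Ivo, Lev]
6. Courier goes back to the south bank with Hana.  [the south bank: Hana, Rhea | the north bank: Cato, Ivo, Lev]
7. Courier goes to the north bank with Hana and Rhea.  [the south bank: — | the north bank: Cato, Hana, Ivo, Lev, Rhea]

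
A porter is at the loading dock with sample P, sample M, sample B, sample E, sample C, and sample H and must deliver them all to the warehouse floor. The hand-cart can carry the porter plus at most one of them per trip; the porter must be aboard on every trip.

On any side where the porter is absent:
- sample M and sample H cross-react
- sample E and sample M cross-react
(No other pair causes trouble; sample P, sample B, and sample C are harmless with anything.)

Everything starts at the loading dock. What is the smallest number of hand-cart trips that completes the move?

Counting alone: the porter can take at most 1 across per trip to the warehouse floor, so moving all 6 needs at least 6 loaded trips out, with a return between consecutive ones — at least 11 crossings.
The safety rule pushes this higher. Following every safe sequence of crossings, the most of the 6 that can be at the warehouse floor as the hand-cart arrives there on crossing 11 is 5 — never all 6.
So no plan with fewer than 13 crossings exists, and this one achieves 13:
1. Porter goes to the warehouse floor with sample M.
2. Porter goes back to the loading dock alone.
3. Porter goes to the warehouse floor with sample P.
4. Porter goes back to the loading dock alone.
5. Porter goes to the warehouse floor with sample B.
6. Porter goes back to the loading dock alone.
7. Porter goes to the warehouse floor with sample E.
8. Porter goes back to the loading dock with sample M.
9. Porter goes to the warehouse floor with sample H.
10. Porter goes back to the loading dock alone.
11. Porter goes to the warehouse floor with sample C.
12. Porter goes back to the loading dock alone.
13. Porter goes to the warehouse floor with sample M.

13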